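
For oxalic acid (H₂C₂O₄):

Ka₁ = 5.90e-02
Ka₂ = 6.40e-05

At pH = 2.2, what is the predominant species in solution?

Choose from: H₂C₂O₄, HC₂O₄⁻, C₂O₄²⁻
HC₂O₄⁻

pKa1 = 1.23, pKa2 = 4.19. Each pKa is the crossover between adjacent species; pH = 2.2 lies in the region where HC₂O₄⁻ predominates.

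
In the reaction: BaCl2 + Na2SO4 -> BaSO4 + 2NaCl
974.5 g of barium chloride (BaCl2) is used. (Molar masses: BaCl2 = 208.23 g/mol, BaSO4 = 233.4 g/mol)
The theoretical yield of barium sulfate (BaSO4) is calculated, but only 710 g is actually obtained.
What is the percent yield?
Moles of BaCl2 = 974.5 g ÷ 208.23 g/mol = 4.67992 mol
Mole ratio: 1 mol BaSO4 / 1 mol BaCl2
Moles of BaSO4 = 4.67992 × (1/1) = 4.67992 mol
Theoretical yield = 4.67992 mol × 233.4 g/mol = 1092.3 g
Actual yield = 710 g
Percent yield = (710 / 1092.3) × 100% = 65.0%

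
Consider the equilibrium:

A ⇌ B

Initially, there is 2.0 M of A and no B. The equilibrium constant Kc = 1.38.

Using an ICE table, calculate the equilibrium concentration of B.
[B] = 1.160 M

ICE: [A] = 2.0 − x, [B] = x.
Kc = x/(2.0 − x) = 1.38 ⇒ x = 1.38·2.0/(1 + 1.38) = 2.76/2.38 = 1.16.
[B] = x = 1.160 M.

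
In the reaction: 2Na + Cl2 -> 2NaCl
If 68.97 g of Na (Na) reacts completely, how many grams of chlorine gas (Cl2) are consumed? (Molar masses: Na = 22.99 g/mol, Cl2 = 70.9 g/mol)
Moles of Na = 68.97 g ÷ 22.99 g/mol = 3 mol
Mole ratio: 1 mol Cl2 / 2 mol Na
Moles of Cl2 = 3 × (1/2) = 1.5 mol
Mass of Cl2 = 1.5 mol × 70.9 g/mol = 106.4 g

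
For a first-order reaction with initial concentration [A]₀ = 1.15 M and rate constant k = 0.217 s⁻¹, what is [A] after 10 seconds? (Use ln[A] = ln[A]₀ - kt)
0.1313 M

ln[A] = ln[A]₀ - k·t = ln(1.15) - (0.217)·(10) = 0.1398 - 2.1700 = -2.0302
[A] = e^(-2.0302) = 0.1313 M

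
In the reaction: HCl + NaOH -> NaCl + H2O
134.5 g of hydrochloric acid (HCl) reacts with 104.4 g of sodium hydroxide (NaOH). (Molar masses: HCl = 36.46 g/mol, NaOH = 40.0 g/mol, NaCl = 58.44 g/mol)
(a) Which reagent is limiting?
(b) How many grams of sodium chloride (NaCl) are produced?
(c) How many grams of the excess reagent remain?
(a) NaOH, (b) 152.5 g, (c) 39.34 g

Moles of HCl = 134.5 g ÷ 36.46 g/mol = 3.68897 mol
Moles of NaOH = 104.4 g ÷ 40.0 g/mol = 2.61 mol
Moles ÷ coefficient: HCl: 3.68897/1 = 3.689, NaOH: 2.61/1 = 2.61
(a) NaOH has the smaller value, so NaOH is the limiting reagent.
(b) Moles of NaCl = 2.61 mol NaOH × (1/1) = 2.61 mol; mass = 2.61 mol × 58.44 g/mol = 152.5 g
(c) HCl consumed = 2.61 × (1/1) = 2.61 mol; remaining = 3.68897 − 2.61 = 1.07897 mol; mass = 1.07897 mol × 36.46 g/mol = 39.34 g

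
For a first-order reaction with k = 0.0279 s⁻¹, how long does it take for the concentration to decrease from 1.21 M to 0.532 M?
29.45 s

From ln[A] = ln[A]₀ - k·t: t = ln([A]₀/[A])/k = ln(1.21/0.532)/0.0279 = ln(2.2744)/0.0279 = 0.8217/0.0279 = 29.45 s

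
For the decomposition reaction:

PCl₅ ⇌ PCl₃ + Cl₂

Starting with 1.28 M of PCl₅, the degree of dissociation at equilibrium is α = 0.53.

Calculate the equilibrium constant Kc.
K_c = 0.7650

x = α·[A]₀ = 0.53 × 1.28 = 0.6784 M dissociated.
At eq: [PCl₅] = 1.28 − 0.6784 = 0.6016 M; [PCl₃] = [Cl₂] = x = 0.6784 M.
Kc = [PCl₃][Cl₂]/[PCl₅] = (0.6784)²/0.6016 = 0.765.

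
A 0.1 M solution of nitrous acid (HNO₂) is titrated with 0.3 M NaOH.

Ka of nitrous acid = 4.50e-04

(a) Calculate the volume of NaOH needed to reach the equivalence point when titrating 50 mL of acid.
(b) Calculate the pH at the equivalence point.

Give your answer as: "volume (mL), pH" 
V = 16.7 mL, pH = 8.11

(a) At equivalence: moles acid = moles base.
moles acid = 0.1 × 0.05 = 0.005 mol; V_NaOH = 0.005/0.3 = 0.01667 L = 16.7 mL.
(b) At equivalence, all acid → conjugate base A⁻ at [A⁻] = 0.005/0.06667 = 0.075 M.
Kb = Kw/Ka = 1.0e-14/4.50e-04 = 2.222e-11; [OH⁻] = √(Kb·[A⁻]) = 1.291e-06; pOH = 5.89; pH = 14 − pOH = 8.11.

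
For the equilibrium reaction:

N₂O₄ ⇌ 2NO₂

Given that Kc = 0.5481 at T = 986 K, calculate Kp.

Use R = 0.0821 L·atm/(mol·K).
K_p = 44.3690

Δn = (moles gaseous products) − (moles gaseous reactants) = 1
T = 986 K; RT = 0.0821 × 986 = 80.9506
Kp = Kc·(RT)^Δn = 0.5481 × (80.9506)^1 = 0.5481 × 80.9506 = 44.3690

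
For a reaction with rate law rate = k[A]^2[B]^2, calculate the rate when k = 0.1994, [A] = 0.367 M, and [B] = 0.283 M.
0.002151 M/s

rate = k·[A]^2·[B]^2 = 0.1994·(0.367)^2·(0.283)^2 = 0.1994·0.134689·0.080089 = 0.002151 M/s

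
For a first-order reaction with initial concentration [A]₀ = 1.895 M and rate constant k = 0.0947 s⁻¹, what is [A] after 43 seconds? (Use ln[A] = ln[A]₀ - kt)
0.0323 M

ln[A] = ln[A]₀ - k·t = ln(1.895) - (0.0947)·(43) = 0.6392 - 4.0721 = -3.4329
[A] = e^(-3.4329) = 0.0323 M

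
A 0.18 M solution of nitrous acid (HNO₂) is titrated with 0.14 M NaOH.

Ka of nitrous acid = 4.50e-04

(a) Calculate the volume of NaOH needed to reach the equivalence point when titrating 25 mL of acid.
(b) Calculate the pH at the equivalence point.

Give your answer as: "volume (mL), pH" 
V = 32.1 mL, pH = 8.12

(a) At equivalence: moles acid = moles base.
moles acid = 0.18 × 0.025 = 0.0045 mol; V_NaOH = 0.0045/0.14 = 0.03214 L = 32.1 mL.
(b) At equivalence, all acid → conjugate base A⁻ at [A⁻] = 0.0045/0.05714 = 0.07875 M.
Kb = Kw/Ka = 1.0e-14/4.50e-04 = 2.222e-11; [OH⁻] = √(Kb·[A⁻]) = 1.323e-06; pOH = 5.88; pH = 14 − pOH = 8.12.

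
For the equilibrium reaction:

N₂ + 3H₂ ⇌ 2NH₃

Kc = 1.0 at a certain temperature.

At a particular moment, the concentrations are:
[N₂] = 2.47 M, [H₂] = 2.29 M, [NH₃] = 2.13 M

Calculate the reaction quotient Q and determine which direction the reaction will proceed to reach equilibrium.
Q = 0.153, Q < K, reaction proceeds forward (toward products)

Q = ([NH₃]^2) / ([N₂] × [H₂]^3)
  = ((2.13)^2) / ((2.47)·(2.29)^3) = 4.5369/29.662 = 0.153
Since Q = 0.153 < Kc = 1.0, the reaction proceeds forward (toward products) to reach equilibrium.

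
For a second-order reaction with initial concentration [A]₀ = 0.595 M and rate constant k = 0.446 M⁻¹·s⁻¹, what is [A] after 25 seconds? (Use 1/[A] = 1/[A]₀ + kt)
0.0779 M

1/[A] = 1/[A]₀ + k·t = 1/0.595 + (0.446)·(25) = 1.6807 + 11.1500 = 12.8307
[A] = 1/12.8307 = 0.0779 M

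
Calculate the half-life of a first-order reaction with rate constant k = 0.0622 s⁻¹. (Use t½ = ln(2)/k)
11.14 s

t½ = ln(2)/k = 0.6931/0.0622 = 11.14 s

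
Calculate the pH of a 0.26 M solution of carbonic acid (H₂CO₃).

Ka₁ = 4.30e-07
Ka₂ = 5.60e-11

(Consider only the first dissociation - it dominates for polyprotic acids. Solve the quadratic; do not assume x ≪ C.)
pH = 3.48

x² + Ka₁·x − Ka₁·C = 0 with Ka₁ = 4.30e-07, C = 0.26.
x = (−Ka₁ + √(Ka₁² + 4·Ka₁·C))/2 = 3.3415e-04 M, so pH = 3.48.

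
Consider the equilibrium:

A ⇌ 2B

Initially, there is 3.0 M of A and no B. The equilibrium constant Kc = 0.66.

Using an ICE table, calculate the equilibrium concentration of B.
[B] = 1.252 M

ICE: [A] = 3.0 − x, [B] = 2x.
Kc = (2x)²/(3.0 − x) = 0.66 ⇒ 4x² + 0.66x − 1.98 = 0.
x = (−0.66 + √(0.66² + 4·4·1.98))/(2·4) = (−0.66 + √32.116)/8 = 0.62588.
[B] = 2x = 1.252 M.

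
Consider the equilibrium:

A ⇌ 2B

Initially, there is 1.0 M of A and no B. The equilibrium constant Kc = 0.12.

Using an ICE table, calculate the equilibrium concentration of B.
[B] = 0.318 M

ICE: [A] = 1.0 − x, [B] = 2x.
Kc = (2x)²/(1.0 − x) = 0.12 ⇒ 4x² + 0.12x − 0.12 = 0.
x = (−0.12 + √(0.12² + 4·4·0.12))/(2·4) = (−0.12 + √1.9344)/8 = 0.15885.
[B] = 2x = 0.318 M.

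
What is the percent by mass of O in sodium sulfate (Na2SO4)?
Mass of O in formula = 16.0 × 4 = 64 g/mol
Molar mass = 142.05 g/mol
% O = (64/142.05) × 100% = 45.05%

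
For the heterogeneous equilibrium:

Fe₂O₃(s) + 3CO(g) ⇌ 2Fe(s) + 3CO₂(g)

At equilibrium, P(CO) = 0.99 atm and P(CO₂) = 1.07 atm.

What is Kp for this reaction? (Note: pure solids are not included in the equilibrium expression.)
K_p = 1.263

Solids (Fe₂O₃, Fe) are excluded.
Kp = P(CO₂)³/P(CO)³ = (1.07)³/(0.99)³ = 1.225/0.9703 = 1.263.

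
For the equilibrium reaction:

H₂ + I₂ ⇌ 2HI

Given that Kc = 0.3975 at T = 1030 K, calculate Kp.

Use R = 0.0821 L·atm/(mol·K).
K_p = 0.3975

Δn = (moles gaseous products) − (moles gaseous reactants) = 0
T = 1030 K; RT = 0.0821 × 1030 = 84.563
Kp = Kc·(RT)^Δn = 0.3975 × (84.563)^0 = 0.3975 × 1 = 0.3975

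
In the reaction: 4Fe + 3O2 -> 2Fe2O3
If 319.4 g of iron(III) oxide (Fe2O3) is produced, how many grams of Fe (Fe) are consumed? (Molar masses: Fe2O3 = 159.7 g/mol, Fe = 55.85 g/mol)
Moles of Fe2O3 = 319.4 g ÷ 159.7 g/mol = 2 mol
Mole ratio: 4 mol Fe / 2 mol Fe2O3
Moles of Fe = 2 × (4/2) = 4 mol
Mass of Fe = 4 mol × 55.85 g/mol = 223.4 g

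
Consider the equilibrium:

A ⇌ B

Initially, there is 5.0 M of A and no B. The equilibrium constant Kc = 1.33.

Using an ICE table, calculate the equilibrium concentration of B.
[B] = 2.854 M

ICE: [A] = 5.0 − x, [B] = x.
Kc = x/(5.0 − x) = 1.33 ⇒ x = 1.33·5.0/(1 + 1.33) = 6.65/2.33 = 2.854.
[B] = x = 2.854 M.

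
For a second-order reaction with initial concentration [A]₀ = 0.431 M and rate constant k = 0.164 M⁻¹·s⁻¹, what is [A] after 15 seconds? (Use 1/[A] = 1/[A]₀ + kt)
0.2092 M

1/[A] = 1/[A]₀ + k·t = 1/0.431 + (0.164)·(15) = 2.3202 + 2.4600 = 4.7802
[A] = 1/4.7802 = 0.2092 M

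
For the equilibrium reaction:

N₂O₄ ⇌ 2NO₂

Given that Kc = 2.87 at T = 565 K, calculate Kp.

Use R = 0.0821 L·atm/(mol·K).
K_p = 133.1293

Δn = (moles gaseous products) − (moles gaseous reactants) = 1
T = 565 K; RT = 0.0821 × 565 = 46.3865
Kp = Kc·(RT)^Δn = 2.87 × (46.3865)^1 = 2.87 × 46.3865 = 133.1293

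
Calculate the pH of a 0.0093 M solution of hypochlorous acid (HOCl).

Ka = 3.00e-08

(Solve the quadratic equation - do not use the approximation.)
pH = 4.78

x² + Ka×x - Ka×C = 0. Using quadratic formula: [H⁺] = 1.6688e-05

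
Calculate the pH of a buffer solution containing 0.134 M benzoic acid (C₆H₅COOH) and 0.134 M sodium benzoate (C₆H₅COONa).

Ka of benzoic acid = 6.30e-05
pH = 4.20

pKa = -log(6.30e-05) = 4.20. pH = pKa + log([A⁻]/[HA]) = 4.20 + log(0.134/0.134)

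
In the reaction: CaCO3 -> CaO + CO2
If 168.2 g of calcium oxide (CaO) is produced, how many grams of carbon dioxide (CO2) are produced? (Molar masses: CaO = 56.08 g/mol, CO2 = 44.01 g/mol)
Moles of CaO = 168.2 g ÷ 56.08 g/mol = 2.99929 mol
Mole ratio: 1 mol CO2 / 1 mol CaO
Moles of CO2 = 2.99929 × (1/1) = 2.99929 mol
Mass of CO2 = 2.99929 mol × 44.01 g/mol = 132 g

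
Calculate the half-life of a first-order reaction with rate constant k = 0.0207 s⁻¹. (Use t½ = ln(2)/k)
33.49 s

t½ = ln(2)/k = 0.6931/0.0207 = 33.49 s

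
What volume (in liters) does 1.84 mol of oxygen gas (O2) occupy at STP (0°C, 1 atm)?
At STP, 1 mol of gas occupies 22.4 L
Volume = 1.84 mol × 22.4 L/mol = 41.22 L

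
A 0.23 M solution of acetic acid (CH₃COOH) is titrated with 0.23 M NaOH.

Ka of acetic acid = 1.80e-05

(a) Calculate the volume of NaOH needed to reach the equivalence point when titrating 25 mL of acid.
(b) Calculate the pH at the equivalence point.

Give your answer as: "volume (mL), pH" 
V = 25.0 mL, pH = 8.90

(a) At equivalence: moles acid = moles base.
moles acid = 0.23 × 0.025 = 0.00575 mol; V_NaOH = 0.00575/0.23 = 0.025 L = 25.0 mL.
(b) At equivalence, all acid → conjugate base A⁻ at [A⁻] = 0.00575/0.05 = 0.115 M.
Kb = Kw/Ka = 1.0e-14/1.80e-05 = 5.556e-10; [OH⁻] = √(Kb·[A⁻]) = 7.993e-06; pOH = 5.10; pH = 14 − pOH = 8.90.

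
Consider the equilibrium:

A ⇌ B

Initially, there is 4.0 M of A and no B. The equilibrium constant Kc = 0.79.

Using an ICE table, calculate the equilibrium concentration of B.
[B] = 1.765 M

ICE: [A] = 4.0 − x, [B] = x.
Kc = x/(4.0 − x) = 0.79 ⇒ x = 0.79·4.0/(1 + 0.79) = 3.16/1.79 = 1.765.
[B] = x = 1.765 M.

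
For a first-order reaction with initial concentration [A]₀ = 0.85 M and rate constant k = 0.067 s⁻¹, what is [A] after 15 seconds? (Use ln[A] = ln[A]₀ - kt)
0.3111 M

ln[A] = ln[A]₀ - k·t = ln(0.85) - (0.067)·(15) = -0.1625 - 1.0050 = -1.1675
[A] = e^(-1.1675) = 0.3111 M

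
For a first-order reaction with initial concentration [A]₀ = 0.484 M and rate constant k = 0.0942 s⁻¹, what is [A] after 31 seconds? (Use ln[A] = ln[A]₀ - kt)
0.0261 M

ln[A] = ln[A]₀ - k·t = ln(0.484) - (0.0942)·(31) = -0.7257 - 2.9202 = -3.6459
[A] = e^(-3.6459) = 0.0261 M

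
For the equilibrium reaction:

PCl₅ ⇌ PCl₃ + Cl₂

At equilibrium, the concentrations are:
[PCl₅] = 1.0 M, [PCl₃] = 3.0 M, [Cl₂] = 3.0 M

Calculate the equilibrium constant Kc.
K_c = 9.0000

Kc = ([PCl₃] × [Cl₂]) / ([PCl₅])
   = ((3.0)·(3.0)) / ((1.0))
   = 9 / 1 = 9.0000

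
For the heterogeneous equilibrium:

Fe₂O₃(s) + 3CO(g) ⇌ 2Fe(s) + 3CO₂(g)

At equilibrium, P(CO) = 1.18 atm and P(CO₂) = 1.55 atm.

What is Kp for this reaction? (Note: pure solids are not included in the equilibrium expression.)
K_p = 2.266

Solids (Fe₂O₃, Fe) are excluded.
Kp = P(CO₂)³/P(CO)³ = (1.55)³/(1.18)³ = 3.724/1.643 = 2.266.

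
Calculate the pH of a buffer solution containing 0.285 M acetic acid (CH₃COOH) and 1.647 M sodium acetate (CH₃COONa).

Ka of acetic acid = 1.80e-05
pH = 5.51

pKa = -log(1.80e-05) = 4.74. pH = pKa + log([A⁻]/[HA]) = 4.74 + log(1.647/0.285)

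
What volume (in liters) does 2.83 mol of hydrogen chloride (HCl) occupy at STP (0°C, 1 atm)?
At STP, 1 mol of gas occupies 22.4 L
Volume = 2.83 mol × 22.4 L/mol = 63.39 L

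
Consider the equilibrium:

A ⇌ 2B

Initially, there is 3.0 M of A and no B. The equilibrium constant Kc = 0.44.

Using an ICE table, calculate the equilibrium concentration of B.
[B] = 1.044 M

ICE: [A] = 3.0 − x, [B] = 2x.
Kc = (2x)²/(3.0 − x) = 0.44 ⇒ 4x² + 0.44x − 1.32 = 0.
x = (−0.44 + √(0.44² + 4·4·1.32))/(2·4) = (−0.44 + √21.314)/8 = 0.52208.
[B] = 2x = 1.044 M.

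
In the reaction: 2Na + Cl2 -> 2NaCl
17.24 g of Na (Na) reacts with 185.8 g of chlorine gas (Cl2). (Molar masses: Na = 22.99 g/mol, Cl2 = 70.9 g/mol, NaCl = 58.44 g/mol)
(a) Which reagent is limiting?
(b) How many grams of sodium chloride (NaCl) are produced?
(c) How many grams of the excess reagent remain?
(a) Na, (b) 43.82 g, (c) 159.2 g

Moles of Na = 17.24 g ÷ 22.99 g/mol = 0.749891 mol
Moles of Cl2 = 185.8 g ÷ 70.9 g/mol = 2.62059 mol
Moles ÷ coefficient: Na: 0.749891/2 = 0.3749, Cl2: 2.62059/1 = 2.621
(a) Na has the smaller value, so Na is the limiting reagent.
(b) Moles of NaCl = 0.749891 mol Na × (2/2) = 0.749891 mol; mass = 0.749891 mol × 58.44 g/mol = 43.82 g
(c) Cl2 consumed = 0.749891 × (1/2) = 0.374946 mol; remaining = 2.62059 − 0.374946 = 2.24565 mol; mass = 2.24565 mol × 70.9 g/mol = 159.2 g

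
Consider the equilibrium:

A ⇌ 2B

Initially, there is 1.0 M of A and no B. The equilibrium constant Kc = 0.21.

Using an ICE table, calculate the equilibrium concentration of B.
[B] = 0.409 M

ICE: [A] = 1.0 − x, [B] = 2x.
Kc = (2x)²/(1.0 − x) = 0.21 ⇒ 4x² + 0.21x − 0.21 = 0.
x = (−0.21 + √(0.21² + 4·4·0.21))/(2·4) = (−0.21 + √3.4041)/8 = 0.20438.
[B] = 2x = 0.409 M.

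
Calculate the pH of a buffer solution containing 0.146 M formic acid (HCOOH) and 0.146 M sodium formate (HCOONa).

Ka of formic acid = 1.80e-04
pH = 3.74

pKa = -log(1.80e-04) = 3.74. pH = pKa + log([A⁻]/[HA]) = 3.74 + log(0.146/0.146)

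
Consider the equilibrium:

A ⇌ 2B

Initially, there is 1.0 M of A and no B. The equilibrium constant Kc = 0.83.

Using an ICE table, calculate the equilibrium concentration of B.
[B] = 0.727 M

ICE: [A] = 1.0 − x, [B] = 2x.
Kc = (2x)²/(1.0 − x) = 0.83 ⇒ 4x² + 0.83x − 0.83 = 0.
x = (−0.83 + √(0.83² + 4·4·0.83))/(2·4) = (−0.83 + √13.969)/8 = 0.36344.
[B] = 2x = 0.727 M.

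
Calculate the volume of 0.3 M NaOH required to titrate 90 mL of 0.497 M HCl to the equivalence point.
V_{base} = 149.1 mL

At equivalence: moles acid = moles base.
moles HCl = 0.497 M × 0.09 L = 0.04473 mol
V_NaOH = 0.04473 mol ÷ 0.3 M = 0.1491 L = 149.1 mL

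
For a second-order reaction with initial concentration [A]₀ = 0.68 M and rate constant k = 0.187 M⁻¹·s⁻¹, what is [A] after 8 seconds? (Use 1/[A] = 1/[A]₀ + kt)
0.3371 M

1/[A] = 1/[A]₀ + k·t = 1/0.68 + (0.187)·(8) = 1.4706 + 1.4960 = 2.9666
[A] = 1/2.9666 = 0.3371 M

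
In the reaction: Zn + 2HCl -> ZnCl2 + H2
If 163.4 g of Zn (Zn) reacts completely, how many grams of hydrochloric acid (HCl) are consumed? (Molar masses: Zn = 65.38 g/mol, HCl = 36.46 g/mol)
Moles of Zn = 163.4 g ÷ 65.38 g/mol = 2.49924 mol
Mole ratio: 2 mol HCl / 1 mol Zn
Moles of HCl = 2.49924 × (2/1) = 4.99847 mol
Mass of HCl = 4.99847 mol × 36.46 g/mol = 182.2 g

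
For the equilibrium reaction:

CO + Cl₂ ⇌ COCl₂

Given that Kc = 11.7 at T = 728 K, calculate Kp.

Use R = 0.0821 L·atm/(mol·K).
K_p = 0.1958

Δn = (moles gaseous products) − (moles gaseous reactants) = -1
T = 728 K; RT = 0.0821 × 728 = 59.7688
Kp = Kc·(RT)^Δn = 11.7 × (59.7688)^-1 = 11.7 × 0.0167311 = 0.1958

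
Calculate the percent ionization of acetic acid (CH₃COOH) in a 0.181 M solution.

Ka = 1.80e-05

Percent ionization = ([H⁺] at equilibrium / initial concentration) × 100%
Percent ionization = 0.992%

Let x = [H⁺]. Ka = x²/(C - x) ⇒ x² + (1.80e-05)x - (1.80e-05)(0.181) = 0. x = 1.7960e-03. Percent = (1.7960e-03/0.181) × 100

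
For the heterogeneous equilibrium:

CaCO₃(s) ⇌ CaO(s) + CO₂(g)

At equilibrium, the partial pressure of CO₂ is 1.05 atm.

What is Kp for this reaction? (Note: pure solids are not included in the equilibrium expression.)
K_p = 1.05

Solids (CaCO₃, CaO) have activity 1 and are excluded.
Kp = P(CO₂) = 1.05.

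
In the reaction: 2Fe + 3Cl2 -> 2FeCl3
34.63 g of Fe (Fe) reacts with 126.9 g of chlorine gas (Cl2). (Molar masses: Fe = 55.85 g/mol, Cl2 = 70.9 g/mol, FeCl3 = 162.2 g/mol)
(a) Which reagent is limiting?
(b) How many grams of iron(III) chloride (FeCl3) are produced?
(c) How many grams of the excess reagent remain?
(a) Fe, (b) 100.6 g, (c) 60.96 g

Moles of Fe = 34.63 g ÷ 55.85 g/mol = 0.620054 mol
Moles of Cl2 = 126.9 g ÷ 70.9 g/mol = 1.78984 mol
Moles ÷ coefficient: Fe: 0.620054/2 = 0.31, Cl2: 1.78984/3 = 0.5966
(a) Fe has the smaller value, so Fe is the limiting reagent.
(b) Moles of FeCl3 = 0.620054 mol Fe × (2/2) = 0.620054 mol; mass = 0.620054 mol × 162.2 g/mol = 100.6 g
(c) Cl2 consumed = 0.620054 × (3/2) = 0.930081 mol; remaining = 1.78984 − 0.930081 = 0.859764 mol; mass = 0.859764 mol × 70.9 g/mol = 60.96 g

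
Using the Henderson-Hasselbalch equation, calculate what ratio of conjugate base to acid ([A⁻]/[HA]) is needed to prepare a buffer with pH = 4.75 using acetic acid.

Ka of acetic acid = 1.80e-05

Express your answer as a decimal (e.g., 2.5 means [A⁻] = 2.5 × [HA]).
[A⁻]/[HA] = 1.012

pKa = −log(1.80e-05) = 4.7447. pH = pKa + log([A⁻]/[HA]). 4.75 = 4.7447 + log(ratio). log(ratio) = 4.75 − 4.7447 = 0.0053. ratio = 10^(0.0053) = 1.012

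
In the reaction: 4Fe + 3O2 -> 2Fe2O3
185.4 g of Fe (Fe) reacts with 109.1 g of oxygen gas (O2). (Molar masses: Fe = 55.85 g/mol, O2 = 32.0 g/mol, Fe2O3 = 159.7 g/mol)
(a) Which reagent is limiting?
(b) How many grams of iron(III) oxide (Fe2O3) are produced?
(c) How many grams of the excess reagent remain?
(a) Fe, (b) 265.1 g, (c) 29.43 g

Moles of Fe = 185.4 g ÷ 55.85 g/mol = 3.31961 mol
Moles of O2 = 109.1 g ÷ 32.0 g/mol = 3.40937 mol
Moles ÷ coefficient: Fe: 3.31961/4 = 0.8299, O2: 3.40937/3 = 1.136
(a) Fe has the smaller value, so Fe is the limiting reagent.
(b) Moles of Fe2O3 = 3.31961 mol Fe × (2/4) = 1.6598 mol; mass = 1.6598 mol × 159.7 g/mol = 265.1 g
(c) O2 consumed = 3.31961 × (3/4) = 2.4897 mol; remaining = 3.40937 − 2.4897 = 0.91967 mol; mass = 0.91967 mol × 32.0 g/mol = 29.43 g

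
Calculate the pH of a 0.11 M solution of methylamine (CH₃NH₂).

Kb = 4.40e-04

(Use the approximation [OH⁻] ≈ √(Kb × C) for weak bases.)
pH = 11.84

[OH⁻] = √(Kb × C) = √(4.40e-04 × 0.11) = 6.9570e-03. pOH = 2.16, pH = 14 - pOH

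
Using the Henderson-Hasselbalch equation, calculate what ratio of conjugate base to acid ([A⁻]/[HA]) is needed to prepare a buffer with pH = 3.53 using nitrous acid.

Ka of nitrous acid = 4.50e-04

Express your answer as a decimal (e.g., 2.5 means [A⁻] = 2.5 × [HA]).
[A⁻]/[HA] = 1.525

pKa = −log(4.50e-04) = 3.3468. pH = pKa + log([A⁻]/[HA]). 3.53 = 3.3468 + log(ratio). log(ratio) = 3.53 − 3.3468 = 0.1832. ratio = 10^(0.1832) = 1.525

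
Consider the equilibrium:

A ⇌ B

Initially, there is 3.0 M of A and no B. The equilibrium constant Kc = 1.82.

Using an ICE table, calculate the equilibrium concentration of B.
[B] = 1.936 M

ICE: [A] = 3.0 − x, [B] = x.
Kc = x/(3.0 − x) = 1.82 ⇒ x = 1.82·3.0/(1 + 1.82) = 5.46/2.82 = 1.936.
[B] = x = 1.936 M.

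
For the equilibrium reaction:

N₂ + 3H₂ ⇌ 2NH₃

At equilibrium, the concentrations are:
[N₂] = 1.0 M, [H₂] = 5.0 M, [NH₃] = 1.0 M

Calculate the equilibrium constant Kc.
K_c = 8.00e-03

Kc = ([NH₃]^2) / ([N₂] × [H₂]^3)
   = ((1.0)^2) / ((1.0)·(5.0)^3)
   = 1 / 125 = 8.00e-03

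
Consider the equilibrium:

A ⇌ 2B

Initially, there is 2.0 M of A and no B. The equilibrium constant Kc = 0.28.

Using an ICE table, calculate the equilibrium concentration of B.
[B] = 0.682 M

ICE: [A] = 2.0 − x, [B] = 2x.
Kc = (2x)²/(2.0 − x) = 0.28 ⇒ 4x² + 0.28x − 0.56 = 0.
x = (−0.28 + √(0.28² + 4·4·0.56))/(2·4) = (−0.28 + √9.0384)/8 = 0.3408.
[B] = 2x = 0.682 M.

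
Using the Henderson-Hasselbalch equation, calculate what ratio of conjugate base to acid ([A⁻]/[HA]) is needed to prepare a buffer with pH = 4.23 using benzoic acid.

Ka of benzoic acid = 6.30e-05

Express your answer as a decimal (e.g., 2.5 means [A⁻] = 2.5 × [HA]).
[A⁻]/[HA] = 1.070

pKa = −log(6.30e-05) = 4.2007. pH = pKa + log([A⁻]/[HA]). 4.23 = 4.2007 + log(ratio). log(ratio) = 4.23 − 4.2007 = 0.0293. ratio = 10^(0.0293) = 1.070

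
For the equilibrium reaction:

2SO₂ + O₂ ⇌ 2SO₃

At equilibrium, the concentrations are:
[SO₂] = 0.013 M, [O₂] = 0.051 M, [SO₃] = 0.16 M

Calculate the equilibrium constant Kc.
K_c = 2.97e+03

Kc = ([SO₃]^2) / ([SO₂]^2 × [O₂])
   = ((0.16)^2) / ((0.013)^2·(0.051))
   = 0.0256 / 8.619e-06 = 2.97e+03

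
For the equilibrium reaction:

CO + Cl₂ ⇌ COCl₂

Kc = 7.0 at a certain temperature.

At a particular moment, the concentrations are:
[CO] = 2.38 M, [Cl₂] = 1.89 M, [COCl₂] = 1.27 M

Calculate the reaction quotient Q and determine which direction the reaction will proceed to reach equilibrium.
Q = 0.282, Q < K, reaction proceeds forward (toward products)

Q = ([COCl₂]) / ([CO] × [Cl₂])
  = ((1.27)) / ((2.38)·(1.89)) = 1.27/4.4982 = 0.2823
Since Q = 0.2823 < Kc = 7.0, the reaction proceeds forward (toward products) to reach equilibrium.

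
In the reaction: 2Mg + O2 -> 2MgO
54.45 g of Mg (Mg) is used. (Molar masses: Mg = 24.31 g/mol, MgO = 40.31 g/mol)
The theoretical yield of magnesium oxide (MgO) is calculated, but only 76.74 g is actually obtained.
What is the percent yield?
Moles of Mg = 54.45 g ÷ 24.31 g/mol = 2.23982 mol
Mole ratio: 2 mol MgO / 2 mol Mg
Moles of MgO = 2.23982 × (2/2) = 2.23982 mol
Theoretical yield = 2.23982 mol × 40.31 g/mol = 90.287 g
Actual yield = 76.74 g
Percent yield = (76.74 / 90.287) × 100% = 85.0%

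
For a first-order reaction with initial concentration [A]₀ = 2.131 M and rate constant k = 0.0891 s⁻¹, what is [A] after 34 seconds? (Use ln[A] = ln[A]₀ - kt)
0.1030 M

ln[A] = ln[A]₀ - k·t = ln(2.131) - (0.0891)·(34) = 0.7566 - 3.0294 = -2.2728
[A] = e^(-2.2728) = 0.1030 M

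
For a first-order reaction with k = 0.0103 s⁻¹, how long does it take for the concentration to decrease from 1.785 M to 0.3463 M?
159.21 s

From ln[A] = ln[A]₀ - k·t: t = ln([A]₀/[A])/k = ln(1.785/0.3463)/0.0103 = ln(5.1545)/0.0103 = 1.6399/0.0103 = 159.21 s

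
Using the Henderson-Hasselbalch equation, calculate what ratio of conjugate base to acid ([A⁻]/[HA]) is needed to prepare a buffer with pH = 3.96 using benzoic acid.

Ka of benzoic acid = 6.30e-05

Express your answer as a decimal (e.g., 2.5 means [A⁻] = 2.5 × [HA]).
[A⁻]/[HA] = 0.575

pKa = −log(6.30e-05) = 4.2007. pH = pKa + log([A⁻]/[HA]). 3.96 = 4.2007 + log(ratio). log(ratio) = 3.96 − 4.2007 = -0.2407. ratio = 10^(-0.2407) = 0.575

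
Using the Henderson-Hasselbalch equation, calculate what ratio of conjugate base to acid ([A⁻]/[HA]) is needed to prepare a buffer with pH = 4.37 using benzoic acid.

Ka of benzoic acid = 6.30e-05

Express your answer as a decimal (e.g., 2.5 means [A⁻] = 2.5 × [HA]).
[A⁻]/[HA] = 1.477

pKa = −log(6.30e-05) = 4.2007. pH = pKa + log([A⁻]/[HA]). 4.37 = 4.2007 + log(ratio). log(ratio) = 4.37 − 4.2007 = 0.1693. ratio = 10^(0.1693) = 1.477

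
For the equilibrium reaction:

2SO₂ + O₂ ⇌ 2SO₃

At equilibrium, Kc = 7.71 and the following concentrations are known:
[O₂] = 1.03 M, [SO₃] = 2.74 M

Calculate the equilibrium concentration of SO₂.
[SO₂] = 0.9723 M

Kc = ([SO₃]^2) / ([SO₂]^2 × [O₂]) = 7.71
[SO₂]^2 = (product terms)/(Kc · other reactant terms) = 7.5076 / (7.71 · 1.03) = 0.94539
[SO₂] = (0.94539)^(1/2) = 0.9723 M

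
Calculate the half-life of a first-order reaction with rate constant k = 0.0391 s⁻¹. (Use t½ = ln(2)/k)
17.73 s

t½ = ln(2)/k = 0.6931/0.0391 = 17.73 s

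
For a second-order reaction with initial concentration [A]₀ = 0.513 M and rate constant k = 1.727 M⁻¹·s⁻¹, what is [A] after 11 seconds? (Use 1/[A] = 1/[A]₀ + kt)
0.0477 M

1/[A] = 1/[A]₀ + k·t = 1/0.513 + (1.727)·(11) = 1.9493 + 18.9970 = 20.9463
[A] = 1/20.9463 = 0.0477 M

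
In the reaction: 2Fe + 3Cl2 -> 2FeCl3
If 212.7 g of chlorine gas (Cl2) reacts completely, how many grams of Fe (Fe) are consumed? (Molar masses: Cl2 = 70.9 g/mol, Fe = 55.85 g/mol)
Moles of Cl2 = 212.7 g ÷ 70.9 g/mol = 3 mol
Mole ratio: 2 mol Fe / 3 mol Cl2
Moles of Fe = 3 × (2/3) = 2 mol
Mass of Fe = 2 mol × 55.85 g/mol = 111.7 g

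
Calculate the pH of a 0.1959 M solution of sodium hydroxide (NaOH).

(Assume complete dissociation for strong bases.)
pH = 13.29

[OH⁻] = 0.1959 M for strong base. pOH = -log[OH⁻] = 0.71, pH = 14 - pOH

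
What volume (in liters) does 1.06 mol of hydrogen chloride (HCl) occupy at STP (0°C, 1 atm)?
At STP, 1 mol of gas occupies 22.4 L
Volume = 1.06 mol × 22.4 L/mol = 23.74 L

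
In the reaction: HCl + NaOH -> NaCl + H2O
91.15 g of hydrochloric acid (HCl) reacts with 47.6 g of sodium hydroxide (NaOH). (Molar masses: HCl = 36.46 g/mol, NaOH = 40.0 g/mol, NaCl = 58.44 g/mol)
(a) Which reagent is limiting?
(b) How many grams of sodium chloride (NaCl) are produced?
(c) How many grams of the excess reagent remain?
(a) NaOH, (b) 69.54 g, (c) 47.76 g

Moles of HCl = 91.15 g ÷ 36.46 g/mol = 2.5 mol
Moles of NaOH = 47.6 g ÷ 40.0 g/mol = 1.19 mol
Moles ÷ coefficient: HCl: 2.5/1 = 2.5, NaOH: 1.19/1 = 1.19
(a) NaOH has the smaller value, so NaOH is the limiting reagent.
(b) Moles of NaCl = 1.19 mol NaOH × (1/1) = 1.19 mol; mass = 1.19 mol × 58.44 g/mol = 69.54 g
(c) HCl consumed = 1.19 × (1/1) = 1.19 mol; remaining = 2.5 − 1.19 = 1.31 mol; mass = 1.31 mol × 36.46 g/mol = 47.76 g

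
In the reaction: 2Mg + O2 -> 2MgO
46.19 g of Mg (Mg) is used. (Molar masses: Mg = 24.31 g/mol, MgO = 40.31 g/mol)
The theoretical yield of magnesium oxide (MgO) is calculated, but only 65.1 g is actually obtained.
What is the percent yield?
Moles of Mg = 46.19 g ÷ 24.31 g/mol = 1.90004 mol
Mole ratio: 2 mol MgO / 2 mol Mg
Moles of MgO = 1.90004 × (2/2) = 1.90004 mol
Theoretical yield = 1.90004 mol × 40.31 g/mol = 76.591 g
Actual yield = 65.1 g
Percent yield = (65.1 / 76.591) × 100% = 85.0%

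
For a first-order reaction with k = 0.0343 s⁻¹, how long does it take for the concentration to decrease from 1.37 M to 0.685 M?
20.21 s

From ln[A] = ln[A]₀ - k·t: t = ln([A]₀/[A])/k = ln(1.37/0.685)/0.0343 = ln(2.0000)/0.0343 = 0.6931/0.0343 = 20.21 s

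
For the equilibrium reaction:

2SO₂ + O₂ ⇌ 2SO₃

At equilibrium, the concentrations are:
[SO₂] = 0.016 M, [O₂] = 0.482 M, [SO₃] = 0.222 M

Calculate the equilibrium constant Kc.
K_c = 3.99e+02

Kc = ([SO₃]^2) / ([SO₂]^2 × [O₂])
   = ((0.222)^2) / ((0.016)^2·(0.482))
   = 0.049284 / 0.00012339 = 3.99e+02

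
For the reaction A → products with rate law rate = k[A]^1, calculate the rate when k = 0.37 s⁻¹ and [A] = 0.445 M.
0.1646 M/s

rate = k·[A]^1 = 0.37·(0.445)^1 = 0.37·0.445 = 0.1646 M/s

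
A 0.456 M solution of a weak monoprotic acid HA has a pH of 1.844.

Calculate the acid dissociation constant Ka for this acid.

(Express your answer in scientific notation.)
K_a = 4.64e-04

[H⁺] = 10^(−pH) = 10^(−1.844) = 1.432e-02 M. For HA ⇌ H⁺ + A⁻, Ka = x²/(C − x) = (1.432e-02)²/(0.456 − 1.432e-02) = 4.64e-04.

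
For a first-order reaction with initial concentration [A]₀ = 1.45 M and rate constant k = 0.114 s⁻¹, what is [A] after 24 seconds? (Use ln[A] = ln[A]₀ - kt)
0.0940 M

ln[A] = ln[A]₀ - k·t = ln(1.45) - (0.114)·(24) = 0.3716 - 2.7360 = -2.3644
[A] = e^(-2.3644) = 0.0940 M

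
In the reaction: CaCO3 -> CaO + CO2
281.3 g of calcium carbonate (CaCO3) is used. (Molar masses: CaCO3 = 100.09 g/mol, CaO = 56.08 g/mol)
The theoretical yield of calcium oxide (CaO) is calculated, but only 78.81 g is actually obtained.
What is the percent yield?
Moles of CaCO3 = 281.3 g ÷ 100.09 g/mol = 2.81047 mol
Mole ratio: 1 mol CaO / 1 mol CaCO3
Moles of CaO = 2.81047 × (1/1) = 2.81047 mol
Theoretical yield = 2.81047 mol × 56.08 g/mol = 157.61 g
Actual yield = 78.81 g
Percent yield = (78.81 / 157.61) × 100% = 50.0%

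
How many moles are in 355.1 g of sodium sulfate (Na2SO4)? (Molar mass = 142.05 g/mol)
Moles = 355.1 g ÷ 142.05 g/mol = 2.5 mol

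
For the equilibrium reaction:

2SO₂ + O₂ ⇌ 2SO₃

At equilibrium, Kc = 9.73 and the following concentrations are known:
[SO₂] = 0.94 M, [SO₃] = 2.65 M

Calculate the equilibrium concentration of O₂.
[O₂] = 0.8168 M

Kc = ([SO₃]^2) / ([SO₂]^2 × [O₂]) = 9.73
[O₂]^1 = (product terms)/(Kc · other reactant terms) = 7.0225 / (9.73 · 0.8836) = 0.81681
[O₂] = 0.8168 M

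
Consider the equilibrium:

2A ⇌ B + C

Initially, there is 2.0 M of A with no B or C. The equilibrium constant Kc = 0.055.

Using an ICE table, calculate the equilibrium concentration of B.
[B] = 0.319 M

ICE: [A] = 2.0 − 2x, [B] = [C] = x.
Kc = x²/(2.0 − 2x)² = 0.055 ⇒ √Kc = x/(2.0 − 2x).
x = √0.055·2.0/(1 + 2√0.055) = 0.23452·2.0/1.469 = 0.31928.
[B] = x = 0.319 M.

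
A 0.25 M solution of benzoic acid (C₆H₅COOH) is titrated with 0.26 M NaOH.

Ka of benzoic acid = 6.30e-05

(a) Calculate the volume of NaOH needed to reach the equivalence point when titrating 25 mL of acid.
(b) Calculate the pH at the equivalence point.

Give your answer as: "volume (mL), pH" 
V = 24.0 mL, pH = 8.65

(a) At equivalence: moles acid = moles base.
moles acid = 0.25 × 0.025 = 0.00625 mol; V_NaOH = 0.00625/0.26 = 0.02404 L = 24.0 mL.
(b) At equivalence, all acid → conjugate base A⁻ at [A⁻] = 0.00625/0.04904 = 0.1275 M.
Kb = Kw/Ka = 1.0e-14/6.30e-05 = 1.587e-10; [OH⁻] = √(Kb·[A⁻]) = 4.498e-06; pOH = 5.35; pH = 14 − pOH = 8.65.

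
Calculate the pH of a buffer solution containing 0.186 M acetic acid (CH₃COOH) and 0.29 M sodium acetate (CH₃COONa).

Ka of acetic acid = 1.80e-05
pH = 4.94

pKa = -log(1.80e-05) = 4.74. pH = pKa + log([A⁻]/[HA]) = 4.74 + log(0.29/0.186)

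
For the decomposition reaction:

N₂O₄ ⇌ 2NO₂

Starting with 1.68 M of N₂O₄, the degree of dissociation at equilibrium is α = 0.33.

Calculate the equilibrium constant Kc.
K_c = 1.0923

x = α·[A]₀ = 0.33 × 1.68 = 0.5544 M dissociated.
At eq: [N₂O₄] = 1.68 − 0.5544 = 1.126 M; [NO₂] = 2x = 1.109 M.
Kc = [NO₂]²/[N₂O₄] = (1.109)²/1.126 = 1.092.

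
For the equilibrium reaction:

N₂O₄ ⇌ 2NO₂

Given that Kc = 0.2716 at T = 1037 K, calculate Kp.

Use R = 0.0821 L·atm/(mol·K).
K_p = 23.1234

Δn = (moles gaseous products) − (moles gaseous reactants) = 1
T = 1037 K; RT = 0.0821 × 1037 = 85.1377
Kp = Kc·(RT)^Δn = 0.2716 × (85.1377)^1 = 0.2716 × 85.1377 = 23.1234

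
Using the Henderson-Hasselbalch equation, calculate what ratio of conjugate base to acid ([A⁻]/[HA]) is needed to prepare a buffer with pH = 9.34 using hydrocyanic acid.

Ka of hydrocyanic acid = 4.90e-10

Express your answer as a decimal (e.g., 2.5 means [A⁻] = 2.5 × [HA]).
[A⁻]/[HA] = 1.072

pKa = −log(4.90e-10) = 9.3098. pH = pKa + log([A⁻]/[HA]). 9.34 = 9.3098 + log(ratio). log(ratio) = 9.34 − 9.3098 = 0.0302. ratio = 10^(0.0302) = 1.072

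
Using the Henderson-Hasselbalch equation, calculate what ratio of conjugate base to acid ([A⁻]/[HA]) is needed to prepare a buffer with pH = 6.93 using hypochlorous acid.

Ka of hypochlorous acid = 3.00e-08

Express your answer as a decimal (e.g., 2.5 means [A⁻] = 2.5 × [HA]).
[A⁻]/[HA] = 0.255

pKa = −log(3.00e-08) = 7.5229. pH = pKa + log([A⁻]/[HA]). 6.93 = 7.5229 + log(ratio). log(ratio) = 6.93 − 7.5229 = -0.5929. ratio = 10^(-0.5929) = 0.255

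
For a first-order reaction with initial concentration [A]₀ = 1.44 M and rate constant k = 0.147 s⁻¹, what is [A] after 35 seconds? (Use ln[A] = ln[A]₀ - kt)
0.0084 M

ln[A] = ln[A]₀ - k·t = ln(1.44) - (0.147)·(35) = 0.3646 - 5.1450 = -4.7804
[A] = e^(-4.7804) = 0.0084 M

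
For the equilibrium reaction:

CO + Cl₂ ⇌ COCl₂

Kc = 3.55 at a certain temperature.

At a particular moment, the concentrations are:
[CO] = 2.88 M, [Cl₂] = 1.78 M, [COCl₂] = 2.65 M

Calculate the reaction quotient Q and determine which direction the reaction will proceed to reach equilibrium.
Q = 0.517, Q < K, reaction proceeds forward (toward products)

Q = ([COCl₂]) / ([CO] × [Cl₂])
  = ((2.65)) / ((2.88)·(1.78)) = 2.65/5.1264 = 0.5169
Since Q = 0.5169 < Kc = 3.55, the reaction proceeds forward (toward products) to reach equilibrium.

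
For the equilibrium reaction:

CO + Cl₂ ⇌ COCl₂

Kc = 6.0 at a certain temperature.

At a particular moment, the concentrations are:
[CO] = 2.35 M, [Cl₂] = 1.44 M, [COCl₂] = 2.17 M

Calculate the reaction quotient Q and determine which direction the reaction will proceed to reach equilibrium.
Q = 0.641, Q < K, reaction proceeds forward (toward products)

Q = ([COCl₂]) / ([CO] × [Cl₂])
  = ((2.17)) / ((2.35)·(1.44)) = 2.17/3.384 = 0.6413
Since Q = 0.6413 < Kc = 6.0, the reaction proceeds forward (toward products) to reach equilibrium.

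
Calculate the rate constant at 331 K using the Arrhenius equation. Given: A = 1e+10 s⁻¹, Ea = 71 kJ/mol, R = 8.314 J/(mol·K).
6.24e-02 s⁻¹

k = A·exp(-Ea/(R·T)) = 1e+10·exp(-71000/(8.314·331)) = 1e+10·exp(-25.8000) = 1e+10·6.2400e-12 = 6.24e-02 s⁻¹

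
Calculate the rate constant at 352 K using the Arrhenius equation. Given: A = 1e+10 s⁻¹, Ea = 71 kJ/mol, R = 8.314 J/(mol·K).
2.91e-01 s⁻¹

k = A·exp(-Ea/(R·T)) = 1e+10·exp(-71000/(8.314·352)) = 1e+10·exp(-24.2608) = 1e+10·2.9084e-11 = 2.91e-01 s⁻¹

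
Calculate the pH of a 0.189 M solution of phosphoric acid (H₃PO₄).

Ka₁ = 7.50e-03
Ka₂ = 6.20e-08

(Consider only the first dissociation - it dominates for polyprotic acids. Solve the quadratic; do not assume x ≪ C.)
pH = 1.47

x² + Ka₁·x − Ka₁·C = 0 with Ka₁ = 7.50e-03, C = 0.189.
x = (−Ka₁ + √(Ka₁² + 4·Ka₁·C))/2 = 3.4086e-02 M, so pH = 1.47.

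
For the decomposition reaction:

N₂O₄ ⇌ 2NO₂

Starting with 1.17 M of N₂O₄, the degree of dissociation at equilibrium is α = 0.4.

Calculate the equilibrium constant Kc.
K_c = 1.2480

x = α·[A]₀ = 0.4 × 1.17 = 0.468 M dissociated.
At eq: [N₂O₄] = 1.17 − 0.468 = 0.702 M; [NO₂] = 2x = 0.936 M.
Kc = [NO₂]²/[N₂O₄] = (0.936)²/0.702 = 1.248.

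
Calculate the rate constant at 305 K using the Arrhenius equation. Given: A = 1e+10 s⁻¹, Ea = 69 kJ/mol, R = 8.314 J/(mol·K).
1.52e-02 s⁻¹

k = A·exp(-Ea/(R·T)) = 1e+10·exp(-69000/(8.314·305)) = 1e+10·exp(-27.2107) = 1e+10·1.5225e-12 = 1.52e-02 s⁻¹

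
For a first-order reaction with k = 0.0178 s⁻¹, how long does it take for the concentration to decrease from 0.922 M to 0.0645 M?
149.43 s

From ln[A] = ln[A]₀ - k·t: t = ln([A]₀/[A])/k = ln(0.922/0.0645)/0.0178 = ln(14.2946)/0.0178 = 2.6599/0.0178 = 149.43 s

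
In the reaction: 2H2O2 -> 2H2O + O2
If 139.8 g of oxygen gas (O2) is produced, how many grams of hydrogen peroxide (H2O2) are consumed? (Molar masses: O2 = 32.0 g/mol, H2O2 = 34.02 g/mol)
Moles of O2 = 139.8 g ÷ 32.0 g/mol = 4.36875 mol
Mole ratio: 2 mol H2O2 / 1 mol O2
Moles of H2O2 = 4.36875 × (2/1) = 8.7375 mol
Mass of H2O2 = 8.7375 mol × 34.02 g/mol = 297.2 g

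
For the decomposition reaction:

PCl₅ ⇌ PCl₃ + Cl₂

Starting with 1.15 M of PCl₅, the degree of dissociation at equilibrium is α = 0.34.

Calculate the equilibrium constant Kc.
K_c = 0.2014

x = α·[A]₀ = 0.34 × 1.15 = 0.391 M dissociated.
At eq: [PCl₅] = 1.15 − 0.391 = 0.759 M; [PCl₃] = [Cl₂] = x = 0.391 M.
Kc = [PCl₃][Cl₂]/[PCl₅] = (0.391)²/0.759 = 0.2014.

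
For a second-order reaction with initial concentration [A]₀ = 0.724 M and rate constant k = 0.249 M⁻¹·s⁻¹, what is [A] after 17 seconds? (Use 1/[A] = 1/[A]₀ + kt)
0.1781 M

1/[A] = 1/[A]₀ + k·t = 1/0.724 + (0.249)·(17) = 1.3812 + 4.2330 = 5.6142
[A] = 1/5.6142 = 0.1781 M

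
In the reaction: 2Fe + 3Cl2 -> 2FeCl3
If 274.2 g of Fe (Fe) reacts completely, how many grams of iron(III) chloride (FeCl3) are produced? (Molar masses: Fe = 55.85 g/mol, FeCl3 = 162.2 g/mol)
Moles of Fe = 274.2 g ÷ 55.85 g/mol = 4.90958 mol
Mole ratio: 2 mol FeCl3 / 2 mol Fe
Moles of FeCl3 = 4.90958 × (2/2) = 4.90958 mol
Mass of FeCl3 = 4.90958 mol × 162.2 g/mol = 796.3 g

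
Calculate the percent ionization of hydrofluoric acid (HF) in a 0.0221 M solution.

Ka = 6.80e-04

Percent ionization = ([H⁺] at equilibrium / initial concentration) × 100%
Percent ionization = 16.1%

Let x = [H⁺]. Ka = x²/(C - x) ⇒ x² + (6.80e-04)x - (6.80e-04)(0.0221) = 0. x = 3.5515e-03. Percent = (3.5515e-03/0.0221) × 100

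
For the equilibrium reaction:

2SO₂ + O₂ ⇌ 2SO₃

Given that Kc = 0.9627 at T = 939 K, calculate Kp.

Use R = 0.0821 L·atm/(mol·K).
K_p = 0.0125

Δn = (moles gaseous products) − (moles gaseous reactants) = -1
T = 939 K; RT = 0.0821 × 939 = 77.0919
Kp = Kc·(RT)^Δn = 0.9627 × (77.0919)^-1 = 0.9627 × 0.0129715 = 0.0125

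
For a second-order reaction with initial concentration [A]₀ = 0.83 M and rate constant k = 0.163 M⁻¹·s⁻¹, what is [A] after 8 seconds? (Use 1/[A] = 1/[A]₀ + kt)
0.3986 M

1/[A] = 1/[A]₀ + k·t = 1/0.83 + (0.163)·(8) = 1.2048 + 1.3040 = 2.5088
[A] = 1/2.5088 = 0.3986 M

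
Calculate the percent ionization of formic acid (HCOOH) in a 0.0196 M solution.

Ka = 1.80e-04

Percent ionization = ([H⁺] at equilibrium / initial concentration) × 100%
Percent ionization = 9.13%

Let x = [H⁺]. Ka = x²/(C - x) ⇒ x² + (1.80e-04)x - (1.80e-04)(0.0196) = 0. x = 1.7905e-03. Percent = (1.7905e-03/0.0196) × 100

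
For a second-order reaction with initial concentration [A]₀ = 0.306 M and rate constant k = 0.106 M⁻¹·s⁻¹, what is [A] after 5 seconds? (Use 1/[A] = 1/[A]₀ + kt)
0.2633 M

1/[A] = 1/[A]₀ + k·t = 1/0.306 + (0.106)·(5) = 3.2680 + 0.5300 = 3.7980
[A] = 1/3.7980 = 0.2633 M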